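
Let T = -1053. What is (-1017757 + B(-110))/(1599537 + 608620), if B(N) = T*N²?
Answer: -13759057/2208157 ≈ -6.2310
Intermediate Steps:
B(N) = -1053*N²
(-1017757 + B(-110))/(1599537 + 608620) = (-1017757 - 1053*(-110)²)/(1599537 + 608620) = (-1017757 - 1053*12100)/2208157 = (-1017757 - 12741300)*(1/2208157) = -13759057*1/2208157 = -13759057/2208157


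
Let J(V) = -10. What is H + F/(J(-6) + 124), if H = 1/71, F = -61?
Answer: -4217/8094 ≈ -0.52100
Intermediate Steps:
H = 1/71 ≈ 0.014085
H + F/(J(-6) + 124) = 1/71 - 61/(-10 + 124) = 1/71 - 61/114 = -4217/8094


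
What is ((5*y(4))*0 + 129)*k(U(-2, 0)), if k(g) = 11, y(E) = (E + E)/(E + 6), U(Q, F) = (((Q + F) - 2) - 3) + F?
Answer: 1419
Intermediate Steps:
U(Q, F) = -5 + Q + 2*F (U(Q, F) = (((F + Q) - 2) - 3) + F = ((-2 + F + Q) - 3) + F = (-5 + F + Q) + F = -5 + Q + 2*F)
y(E) = 2*E/(6 + E) (y(E) = (2*E)/(6 + E) = 2*E/(6 + E))
((5*y(4))*0 + 129)*k(U(-2, 0)) = ((5*(2*4/(6 + 4)))*0 + 129)*11 = ((5*(2*4/10))*0 + 129)*11 = ((5*(2*4*(⅒)))*0 + 129)*11 = ((5*(⅘))*0 + 129)*11 = (4*0 + 129)*11 = (0 + 129)*11 = 129*11 = 1419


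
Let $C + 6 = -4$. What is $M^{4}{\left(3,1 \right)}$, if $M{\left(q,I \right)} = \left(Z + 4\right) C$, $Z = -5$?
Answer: $10000$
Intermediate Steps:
$C = -10$ ($C = -6 - 4 = -10$)
$M{\left(q,I \right)} = 10$ ($M{\left(q,I \right)} = \left(-5 + 4\right) \left(-10\right) = \left(-1\right) \left(-10\right) = 10$)
$M^{4}{\left(3,1 \right)} = 10^{4} = 10000$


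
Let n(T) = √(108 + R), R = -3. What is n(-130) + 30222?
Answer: 30222 + √105 ≈ 30232.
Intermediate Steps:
n(T) = √105 (n(T) = √(108 - 3) = √105)
n(-130) + 30222 = √105 + 30222 = 30222 + √105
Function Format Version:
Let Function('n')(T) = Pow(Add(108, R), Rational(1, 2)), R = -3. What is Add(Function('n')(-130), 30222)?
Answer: Add(30222, Pow(105, Rational(1, 2))) ≈ 30232.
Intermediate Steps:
Function('n')(T) = Pow(105, Rational(1, 2)) (Function('n')(T) = Pow(Add(108, -3), Rational(1, 2)) = Pow(105, Rational(1, 2)))
Add(Function('n')(-130), 30222) = Add(Pow(105, Rational(1, 2)), 30222) = Add(30222, Pow(105, Rational(1, 2)))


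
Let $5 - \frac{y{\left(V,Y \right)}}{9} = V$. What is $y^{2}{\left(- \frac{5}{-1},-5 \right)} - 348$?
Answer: $-348$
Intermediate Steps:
$y{\left(V,Y \right)} = 45 - 9 V$
$y^{2}{\left(- \frac{5}{-1},-5 \right)} - 348 = \left(45 - 9 \left(- \frac{5}{-1}\right)\right)^{2} - 348 = \left(45 - 9 \left(\left(-5\right) \left(-1\right)\right)\right)^{2} - 348 = \left(45 - 45\right)^{2} - 348 = 0^{2} - 348 = 0 - 348 = -348$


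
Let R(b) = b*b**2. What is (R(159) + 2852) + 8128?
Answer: 4030659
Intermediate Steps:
R(b) = b**3
(R(159) + 2852) + 8128 = (159**3 + 2852) + 8128 = (4019679 + 2852) + 8128 = 4022531 + 8128 = 4030659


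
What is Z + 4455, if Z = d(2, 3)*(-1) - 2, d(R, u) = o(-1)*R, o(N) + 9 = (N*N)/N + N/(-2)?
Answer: 4472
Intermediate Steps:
o(N) = -9 + N/2 (o(N) = -9 + ((N*N)/N + N/(-2)) = -9 + (N²/N + N*(-½)) = -9 + (N - N/2) = -9 + N/2)
d(R, u) = -19*R/2 (d(R, u) = (-9 + (½)*(-1))*R = (-9 - ½)*R = -19*R/2)
Z = 17 (Z = -19/2*2*(-1) - 2 = -19*(-1) - 2 = 19 - 2 = 17)
Z + 4455 = 17 + 4455 = 4472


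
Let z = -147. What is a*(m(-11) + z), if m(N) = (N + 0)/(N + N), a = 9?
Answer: -2637/2 ≈ -1318.5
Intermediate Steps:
m(N) = ½ (m(N) = N/((2*N)) = N*(1/(2*N)) = ½)
a*(m(-11) + z) = 9*(½ - 147) = 9*(-293/2) = -2637/2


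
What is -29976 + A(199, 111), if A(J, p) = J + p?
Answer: -29666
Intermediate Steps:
-29976 + A(199, 111) = -29976 + (199 + 111) = -29976 + 310 = -29666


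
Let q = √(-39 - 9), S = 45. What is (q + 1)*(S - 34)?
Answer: 11 + 44*I*√3 ≈ 11.0 + 76.21*I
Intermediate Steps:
q = 4*I*√3 (q = √(-48) = 4*I*√3 ≈ 6.9282*I)
(q + 1)*(S - 34) = (4*I*√3 + 1)*(45 - 34) = (1 + 4*I*√3)*11 = 11 + 44*I*√3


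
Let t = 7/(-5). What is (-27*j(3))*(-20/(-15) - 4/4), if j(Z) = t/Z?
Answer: 21/5 ≈ 4.2000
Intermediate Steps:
t = -7/5 (t = 7*(-⅕) = -7/5 ≈ -1.4000)
j(Z) = -7/(5*Z)
(-27*j(3))*(-20/(-15) - 4/4) = (-(-189)/(5*3))*(-20/(-15) - 4/4) = (-(-189)/(5*3))*(-20*(-1/15) - 4*¼) = (-27*(-7/15))*(4/3 - 1) = (63/5)*(⅓) = 21/5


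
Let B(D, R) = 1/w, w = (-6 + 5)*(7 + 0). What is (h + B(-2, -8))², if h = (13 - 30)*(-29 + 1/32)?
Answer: 12161898961/50176 ≈ 2.4238e+5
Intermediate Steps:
w = -7 (w = -1*7 = -7)
B(D, R) = -⅐ (B(D, R) = 1/(-7) = -⅐)
h = 15759/32 (h = -17*(-29 + 1/32) = -17*(-927/32) = 15759/32 ≈ 492.47)
(h + B(-2, -8))² = (15759/32 - ⅐)² = (110281/224)² = 12161898961/50176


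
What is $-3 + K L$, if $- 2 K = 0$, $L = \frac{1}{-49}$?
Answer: $-3$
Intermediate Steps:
$L = - \frac{1}{49} \approx -0.020408$
$K = 0$ ($K = \left(- \frac{1}{2}\right) 0 = 0$)
$-3 + K L = -3 + 0 \left(- \frac{1}{49}\right) = -3 + 0 = -3$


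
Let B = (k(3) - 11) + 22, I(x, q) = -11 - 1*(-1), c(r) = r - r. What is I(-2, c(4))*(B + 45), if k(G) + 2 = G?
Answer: -570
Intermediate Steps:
k(G) = -2 + G
c(r) = 0
I(x, q) = -10 (I(x, q) = -11 + 1 = -10)
B = 12 (B = ((-2 + 3) - 11) + 22 = (1 - 11) + 22 = -10 + 22 = 12)
I(-2, c(4))*(B + 45) = -10*(12 + 45) = -10*57 = -570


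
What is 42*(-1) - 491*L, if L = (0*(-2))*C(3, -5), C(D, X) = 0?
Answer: -42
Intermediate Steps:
L = 0 (L = (0*(-2))*0 = 0*0 = 0)
42*(-1) - 491*L = 42*(-1) - 491*0 = -42 + 0 = -42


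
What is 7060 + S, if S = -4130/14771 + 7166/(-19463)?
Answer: 2029478858204/287487973 ≈ 7059.4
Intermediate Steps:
S = -186231176/287487973 (S = -4130*1/14771 + 7166*(-1/19463) = -4130/14771 - 7166/19463 = -186231176/287487973 ≈ -0.64779)
7060 + S = 7060 - 186231176/287487973 = 2029478858204/287487973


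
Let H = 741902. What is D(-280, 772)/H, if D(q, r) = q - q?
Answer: 0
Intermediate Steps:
D(q, r) = 0
D(-280, 772)/H = 0/741902 = 0*(1/741902) = 0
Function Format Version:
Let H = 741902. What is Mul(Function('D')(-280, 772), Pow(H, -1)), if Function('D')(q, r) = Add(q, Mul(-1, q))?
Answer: 0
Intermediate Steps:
Function('D')(q, r) = 0
Mul(Function('D')(-280, 772), Pow(H, -1)) = Mul(0, Pow(741902, -1)) = Mul(0, Rational(1, 741902)) = 0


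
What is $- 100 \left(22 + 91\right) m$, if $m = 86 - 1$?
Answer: $-960500$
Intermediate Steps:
$m = 85$ ($m = 86 - 1 = 85$)
$- 100 \left(22 + 91\right) m = - 100 \left(22 + 91\right) 85 = \left(-100\right) 113 \cdot 85 = \left(-11300\right) 85 = -960500$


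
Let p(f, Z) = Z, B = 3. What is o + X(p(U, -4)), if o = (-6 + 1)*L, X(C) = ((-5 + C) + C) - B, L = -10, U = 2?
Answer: 34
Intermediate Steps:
X(C) = -8 + 2*C (X(C) = ((-5 + C) + C) - 1*3 = (-5 + 2*C) - 3 = -8 + 2*C)
o = 50 (o = (-6 + 1)*(-10) = -5*(-10) = 50)
o + X(p(U, -4)) = 50 + (-8 + 2*(-4)) = 50 + (-8 - 8) = 50 - 16 = 34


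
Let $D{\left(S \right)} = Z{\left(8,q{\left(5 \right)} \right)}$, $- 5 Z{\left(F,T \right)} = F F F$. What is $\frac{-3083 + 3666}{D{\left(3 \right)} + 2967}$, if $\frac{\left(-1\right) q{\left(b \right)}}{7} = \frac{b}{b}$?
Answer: $\frac{2915}{14323} \approx 0.20352$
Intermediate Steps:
$q{\left(b \right)} = -7$ ($q{\left(b \right)} = - 7 \frac{b}{b} = \left(-7\right) 1 = -7$)
$Z{\left(F,T \right)} = - \frac{F^{3}}{5}$ ($Z{\left(F,T \right)} = - \frac{F F F}{5} = - \frac{F^{2} F}{5} = - \frac{F^{3}}{5}$)
$D{\left(S \right)} = - \frac{512}{5}$ ($D{\left(S \right)} = - \frac{8^{3}}{5} = \left(- \frac{1}{5}\right) 512 = - \frac{512}{5}$)
$\frac{-3083 + 3666}{D{\left(3 \right)} + 2967} = \frac{-3083 + 3666}{- \frac{512}{5} + 2967} = \frac{583}{\frac{14323}{5}} = 583 \cdot \frac{5}{14323} = \frac{2915}{14323}$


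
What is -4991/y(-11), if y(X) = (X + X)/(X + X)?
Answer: -4991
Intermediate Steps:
y(X) = 1 (y(X) = (2*X)/((2*X)) = (2*X)*(1/(2*X)) = 1)
-4991/y(-11) = -4991/1 = -4991*1 = -4991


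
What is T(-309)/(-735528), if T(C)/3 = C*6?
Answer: 927/122588 ≈ 0.0075619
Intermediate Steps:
T(C) = 18*C (T(C) = 3*(C*6) = 3*(6*C) = 18*C)
T(-309)/(-735528) = (18*(-309))/(-735528) = -5562*(-1/735528) = 927/122588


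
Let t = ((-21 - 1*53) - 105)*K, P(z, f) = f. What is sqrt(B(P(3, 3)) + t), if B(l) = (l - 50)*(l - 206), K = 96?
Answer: I*sqrt(7643) ≈ 87.424*I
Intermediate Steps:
B(l) = (-206 + l)*(-50 + l) (B(l) = (-50 + l)*(-206 + l) = (-206 + l)*(-50 + l))
t = -17184 (t = ((-21 - 1*53) - 105)*96 = ((-21 - 53) - 105)*96 = (-74 - 105)*96 = -179*96 = -17184)
sqrt(B(P(3, 3)) + t) = sqrt((10300 + 3**2 - 256*3) - 17184) = sqrt((10300 + 9 - 768) - 17184) = sqrt(9541 - 17184) = sqrt(-7643) = I*sqrt(7643)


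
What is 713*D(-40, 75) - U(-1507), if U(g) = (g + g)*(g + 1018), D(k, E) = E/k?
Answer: -11801463/8 ≈ -1.4752e+6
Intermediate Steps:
U(g) = 2*g*(1018 + g) (U(g) = (2*g)*(1018 + g) = 2*g*(1018 + g))
713*D(-40, 75) - U(-1507) = 713*(75/(-40)) - 2*(-1507)*(1018 - 1507) = 713*(75*(-1/40)) - 2*(-1507)*(-489) = 713*(-15/8) - 1*1473846 = -10695/8 - 1473846 = -11801463/8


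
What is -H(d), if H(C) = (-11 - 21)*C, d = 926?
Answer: 29632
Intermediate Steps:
H(C) = -32*C
-H(d) = -(-32)*926 = -1*(-29632) = 29632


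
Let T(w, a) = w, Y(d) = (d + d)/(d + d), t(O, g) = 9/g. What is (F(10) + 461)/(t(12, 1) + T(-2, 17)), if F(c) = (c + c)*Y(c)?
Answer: 481/7 ≈ 68.714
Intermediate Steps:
Y(d) = 1 (Y(d) = (2*d)/((2*d)) = (2*d)*(1/(2*d)) = 1)
F(c) = 2*c (F(c) = (c + c)*1 = (2*c)*1 = 2*c)
(F(10) + 461)/(t(12, 1) + T(-2, 17)) = (2*10 + 461)/(9/1 - 2) = (20 + 461)/(9*1 - 2) = 481/(9 - 2) = 481/7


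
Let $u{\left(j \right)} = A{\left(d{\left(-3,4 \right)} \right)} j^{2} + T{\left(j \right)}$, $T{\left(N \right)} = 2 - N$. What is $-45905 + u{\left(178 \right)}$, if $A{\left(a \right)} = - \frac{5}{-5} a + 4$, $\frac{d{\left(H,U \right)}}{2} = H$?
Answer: $-109449$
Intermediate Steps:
$d{\left(H,U \right)} = 2 H$
$A{\left(a \right)} = 4 + a$ ($A{\left(a \right)} = \left(-5\right) \left(- \frac{1}{5}\right) a + 4 = 1 a + 4 = a + 4 = 4 + a$)
$u{\left(j \right)} = 2 - j - 2 j^{2}$ ($u{\left(j \right)} = \left(4 + 2 \left(-3\right)\right) j^{2} - \left(-2 + j\right) = \left(4 - 6\right) j^{2} - \left(-2 + j\right) = - 2 j^{2} - \left(-2 + j\right) = 2 - j - 2 j^{2}$)
$-45905 + u{\left(178 \right)} = -45905 - \left(176 + 63368\right) = -45905 - 63544 = -109449$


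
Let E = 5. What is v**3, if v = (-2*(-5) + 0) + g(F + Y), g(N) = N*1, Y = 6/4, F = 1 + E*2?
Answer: 91125/8 ≈ 11391.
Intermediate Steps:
F = 11 (F = 1 + 5*2 = 1 + 10 = 11)
Y = 3/2 (Y = 6*(1/4) = 3/2 ≈ 1.5000)
g(N) = N
v = 45/2 (v = (-2*(-5) + 0) + (11 + 3/2) = (10 + 0) + 25/2 = 10 + 25/2 = 45/2 ≈ 22.500)
v**3 = (45/2)**3 = 91125/8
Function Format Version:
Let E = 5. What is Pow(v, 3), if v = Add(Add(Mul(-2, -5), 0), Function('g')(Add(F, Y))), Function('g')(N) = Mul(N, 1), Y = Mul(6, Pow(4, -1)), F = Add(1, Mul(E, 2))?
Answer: Rational(91125, 8) ≈ 11391.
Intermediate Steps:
F = 11 (F = Add(1, Mul(5, 2)) = Add(1, 10) = 11)
Y = Rational(3, 2) (Y = Mul(6, Rational(1, 4)) = Rational(3, 2) ≈ 1.5000)
Function('g')(N) = N
v = Rational(45, 2) (v = Add(Add(Mul(-2, -5), 0), Add(11, Rational(3, 2))) = Add(Add(10, 0), Rational(25, 2)) = Add(10, Rational(25, 2)) = Rational(45, 2) ≈ 22.500)
Pow(v, 3) = Pow(Rational(45, 2), 3) = Rational(91125, 8)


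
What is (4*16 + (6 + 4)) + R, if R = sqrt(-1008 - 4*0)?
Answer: 74 + 12*I*sqrt(7) ≈ 74.0 + 31.749*I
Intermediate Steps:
R = 12*I*sqrt(7) (R = sqrt(-1008 + 0) = sqrt(-1008) = 12*I*sqrt(7) ≈ 31.749*I)
(4*16 + (6 + 4)) + R = (4*16 + (6 + 4)) + 12*I*sqrt(7) = (64 + 10) + 12*I*sqrt(7) = 74 + 12*I*sqrt(7)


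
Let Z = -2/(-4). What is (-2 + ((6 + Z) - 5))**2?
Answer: 1/4 ≈ 0.25000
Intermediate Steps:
Z = 1/2 (Z = -2*(-1/4) = 1/2 ≈ 0.50000)
(-2 + ((6 + Z) - 5))**2 = (-2 + ((6 + 1/2) - 5))**2 = (-2 + (13/2 - 5))**2 = (-2 + 3/2)**2 = (-1/2)**2 = 1/4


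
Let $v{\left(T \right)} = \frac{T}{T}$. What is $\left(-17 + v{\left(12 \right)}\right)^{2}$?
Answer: $256$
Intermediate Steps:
$v{\left(T \right)} = 1$
$\left(-17 + v{\left(12 \right)}\right)^{2} = \left(-17 + 1\right)^{2} = \left(-16\right)^{2} = 256$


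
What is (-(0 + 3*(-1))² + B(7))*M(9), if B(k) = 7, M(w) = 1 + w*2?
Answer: -38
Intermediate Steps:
M(w) = 1 + 2*w
(-(0 + 3*(-1))² + B(7))*M(9) = (-(0 + 3*(-1))² + 7)*(1 + 2*9) = (-(0 - 3)² + 7)*(1 + 18) = (-1*(-3)² + 7)*19 = (-1*9 + 7)*19 = (-9 + 7)*19 = -2*19 = -38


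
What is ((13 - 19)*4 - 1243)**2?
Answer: 1605289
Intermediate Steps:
((13 - 19)*4 - 1243)**2 = (-6*4 - 1243)**2 = (-24 - 1243)**2 = (-1267)**2 = 1605289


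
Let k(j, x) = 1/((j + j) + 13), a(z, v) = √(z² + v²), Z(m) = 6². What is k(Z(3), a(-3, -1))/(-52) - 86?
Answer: -380121/4420 ≈ -86.000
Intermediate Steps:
Z(m) = 36
a(z, v) = √(v² + z²)
k(j, x) = 1/(13 + 2*j) (k(j, x) = 1/(2*j + 13) = 1/(13 + 2*j))
k(Z(3), a(-3, -1))/(-52) - 86 = 1/((13 + 2*36)*(-52)) - 86 = -1/52/(13 + 72) - 86 = -1/52/85 - 86 = (1/85)*(-1/52) - 86 = -1/4420 - 86 = -380121/4420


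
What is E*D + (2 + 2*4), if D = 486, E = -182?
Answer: -88442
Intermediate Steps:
E*D + (2 + 2*4) = -182*486 + (2 + 2*4) = -88452 + (2 + 8) = -88452 + 10 = -88442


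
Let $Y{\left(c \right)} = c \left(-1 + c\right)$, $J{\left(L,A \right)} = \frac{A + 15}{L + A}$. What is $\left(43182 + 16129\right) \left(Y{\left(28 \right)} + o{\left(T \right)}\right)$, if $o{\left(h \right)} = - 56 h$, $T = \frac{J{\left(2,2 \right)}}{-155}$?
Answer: $\frac{6964178998}{155} \approx 4.493 \cdot 10^{7}$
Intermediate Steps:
$J{\left(L,A \right)} = \frac{15 + A}{A + L}$
$T = - \frac{17}{620}$ ($T = \frac{\frac{1}{2 + 2} \left(15 + 2\right)}{-155} = \frac{1}{4} \cdot 17 \left(- \frac{1}{155}\right) = \frac{17}{4} \left(- \frac{1}{155}\right) = - \frac{17}{620} \approx -0.027419$)
$\left(43182 + 16129\right) \left(Y{\left(28 \right)} + o{\left(T \right)}\right) = \left(43182 + 16129\right) \left(28 \left(-1 + 28\right) - - \frac{238}{155}\right) = 59311 \left(28 \cdot 27 + \frac{238}{155}\right) = 59311 \left(756 + \frac{238}{155}\right) = 59311 \cdot \frac{117418}{155} = \frac{6964178998}{155}$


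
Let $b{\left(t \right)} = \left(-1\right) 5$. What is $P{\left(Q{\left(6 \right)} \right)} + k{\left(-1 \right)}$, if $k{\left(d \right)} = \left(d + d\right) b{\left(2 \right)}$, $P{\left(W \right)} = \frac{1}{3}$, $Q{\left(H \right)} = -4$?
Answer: $\frac{31}{3} \approx 10.333$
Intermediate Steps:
$b{\left(t \right)} = -5$
$P{\left(W \right)} = \frac{1}{3}$
$k{\left(d \right)} = - 10 d$ ($k{\left(d \right)} = \left(d + d\right) \left(-5\right) = 2 d \left(-5\right) = - 10 d$)
$P{\left(Q{\left(6 \right)} \right)} + k{\left(-1 \right)} = \frac{1}{3} - -10 = \frac{1}{3} + 10 = \frac{31}{3}$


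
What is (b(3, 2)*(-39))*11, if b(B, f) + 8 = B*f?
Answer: 858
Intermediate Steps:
b(B, f) = -8 + B*f
(b(3, 2)*(-39))*11 = ((-8 + 3*2)*(-39))*11 = ((-8 + 6)*(-39))*11 = -2*(-39)*11 = 78*11 = 858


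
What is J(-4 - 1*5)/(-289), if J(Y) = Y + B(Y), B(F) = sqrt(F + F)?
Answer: 9/289 - 3*I*sqrt(2)/289 ≈ 0.031142 - 0.01468*I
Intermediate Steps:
B(F) = sqrt(2)*sqrt(F) (B(F) = sqrt(2*F) = sqrt(2)*sqrt(F))
J(Y) = Y + sqrt(2)*sqrt(Y)
J(-4 - 1*5)/(-289) = ((-4 - 1*5) + sqrt(2)*sqrt(-4 - 1*5))/(-289) = ((-4 - 5) + sqrt(2)*sqrt(-4 - 5))*(-1/289) = (-9 + sqrt(2)*sqrt(-9))*(-1/289) = (-9 + sqrt(2)*(3*I))*(-1/289) = (-9 + 3*I*sqrt(2))*(-1/289) = 9/289 - 3*I*sqrt(2)/289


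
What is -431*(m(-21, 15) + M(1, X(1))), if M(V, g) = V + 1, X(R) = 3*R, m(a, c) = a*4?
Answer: 35342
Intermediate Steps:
m(a, c) = 4*a
M(V, g) = 1 + V
-431*(m(-21, 15) + M(1, X(1))) = -431*(4*(-21) + (1 + 1)) = -431*(-84 + 2) = -431*(-82) = 35342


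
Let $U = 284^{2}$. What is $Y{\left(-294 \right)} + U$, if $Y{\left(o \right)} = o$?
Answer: $80362$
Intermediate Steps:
$U = 80656$
$Y{\left(-294 \right)} + U = -294 + 80656 = 80362$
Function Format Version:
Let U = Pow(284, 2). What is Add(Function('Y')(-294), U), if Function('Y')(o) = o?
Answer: 80362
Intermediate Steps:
U = 80656
Add(Function('Y')(-294), U) = Add(-294, 80656) = 80362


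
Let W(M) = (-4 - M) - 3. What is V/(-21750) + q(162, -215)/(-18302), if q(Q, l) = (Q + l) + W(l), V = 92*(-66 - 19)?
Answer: 13975039/39806850 ≈ 0.35107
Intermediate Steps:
W(M) = -7 - M
V = -7820 (V = 92*(-85) = -7820)
q(Q, l) = -7 + Q (q(Q, l) = (Q + l) + (-7 - l) = -7 + Q)
V/(-21750) + q(162, -215)/(-18302) = -7820/(-21750) + (-7 + 162)/(-18302) = -7820*(-1/21750) + 155*(-1/18302) = 782/2175 - 155/18302 = 13975039/39806850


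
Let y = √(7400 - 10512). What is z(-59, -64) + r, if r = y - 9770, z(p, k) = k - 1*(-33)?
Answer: -9801 + 2*I*√778 ≈ -9801.0 + 55.785*I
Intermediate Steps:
z(p, k) = 33 + k (z(p, k) = k + 33 = 33 + k)
y = 2*I*√778 (y = √(-3112) = 2*I*√778 ≈ 55.785*I)
r = -9770 + 2*I*√778 (r = 2*I*√778 - 9770 = -9770 + 2*I*√778 ≈ -9770.0 + 55.785*I)
z(-59, -64) + r = (33 - 64) + (-9770 + 2*I*√778) = -31 + (-9770 + 2*I*√778) = -9801 + 2*I*√778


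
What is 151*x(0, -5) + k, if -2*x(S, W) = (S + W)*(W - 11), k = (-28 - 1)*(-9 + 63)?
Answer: -7606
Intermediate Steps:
k = -1566 (k = -29*54 = -1566)
x(S, W) = -(-11 + W)*(S + W)/2 (x(S, W) = -(S + W)*(W - 11)/2 = -(S + W)*(-11 + W)/2 = -(-11 + W)*(S + W)/2)
151*x(0, -5) + k = 151*(-½*(-5)² + (11/2)*0 + (11/2)*(-5) - ½*0*(-5)) - 1566 = 151*(-½*25 + 0 - 55/2 + 0) - 1566 = 151*(-25/2 + 0 - 55/2 + 0) - 1566 = 151*(-40) - 1566 = -6040 - 1566 = -7606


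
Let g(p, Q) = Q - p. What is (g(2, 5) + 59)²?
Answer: 3844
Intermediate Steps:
(g(2, 5) + 59)² = ((5 - 1*2) + 59)² = ((5 - 2) + 59)² = (3 + 59)² = 62² = 3844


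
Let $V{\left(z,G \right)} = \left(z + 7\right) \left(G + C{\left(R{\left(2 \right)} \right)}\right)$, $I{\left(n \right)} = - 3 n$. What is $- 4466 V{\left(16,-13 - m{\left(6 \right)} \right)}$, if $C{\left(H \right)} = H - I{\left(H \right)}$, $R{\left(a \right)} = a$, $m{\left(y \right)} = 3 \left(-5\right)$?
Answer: $-1027180$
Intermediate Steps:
$m{\left(y \right)} = -15$
$C{\left(H \right)} = 4 H$ ($C{\left(H \right)} = H - - 3 H = H + 3 H = 4 H$)
$V{\left(z,G \right)} = \left(7 + z\right) \left(8 + G\right)$ ($V{\left(z,G \right)} = \left(z + 7\right) \left(G + 4 \cdot 2\right) = \left(7 + z\right) \left(G + 8\right) = \left(7 + z\right) \left(8 + G\right)$)
$- 4466 V{\left(16,-13 - m{\left(6 \right)} \right)} = - 4466 \left(56 + 7 \left(-13 - -15\right) + 8 \cdot 16 + \left(-13 - -15\right) 16\right) = - 4466 \left(56 + 7 \left(-13 + 15\right) + 128 + \left(-13 + 15\right) 16\right) = - 4466 \left(56 + 7 \cdot 2 + 128 + 2 \cdot 16\right) = - 4466 \left(56 + 14 + 128 + 32\right) = \left(-4466\right) 230 = -1027180$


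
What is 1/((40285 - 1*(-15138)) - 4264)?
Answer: 1/51159 ≈ 1.9547e-5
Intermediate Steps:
1/((40285 - 1*(-15138)) - 4264) = 1/((40285 + 15138) - 4264) = 1/(55423 - 4264) = 1/51159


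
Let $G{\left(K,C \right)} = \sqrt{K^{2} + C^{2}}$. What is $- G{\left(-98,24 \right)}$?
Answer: $- 2 \sqrt{2545} \approx -100.9$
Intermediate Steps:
$G{\left(K,C \right)} = \sqrt{C^{2} + K^{2}}$
$- G{\left(-98,24 \right)} = - \sqrt{24^{2} + \left(-98\right)^{2}} = - \sqrt{576 + 9604} = - \sqrt{10180} = - 2 \sqrt{2545}$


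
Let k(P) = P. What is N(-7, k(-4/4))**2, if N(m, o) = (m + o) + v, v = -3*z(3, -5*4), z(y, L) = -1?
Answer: 25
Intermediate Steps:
v = 3 (v = -3*(-1) = 3)
N(m, o) = 3 + m + o (N(m, o) = (m + o) + 3 = 3 + m + o)
N(-7, k(-4/4))**2 = (3 - 7 - 4/4)**2 = (3 - 7 - 4*1/4)**2 = (3 - 7 - 1)**2 = (-5)**2 = 25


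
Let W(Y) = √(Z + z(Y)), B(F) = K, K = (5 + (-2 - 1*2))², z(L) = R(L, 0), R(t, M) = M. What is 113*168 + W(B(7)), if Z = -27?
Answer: 18984 + 3*I*√3 ≈ 18984.0 + 5.1962*I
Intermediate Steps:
z(L) = 0
K = 1 (K = (5 + (-2 - 2))² = (5 - 4)² = 1² = 1)
B(F) = 1
W(Y) = 3*I*√3 (W(Y) = √(-27 + 0) = √(-27) = 3*I*√3)
113*168 + W(B(7)) = 113*168 + 3*I*√3 = 18984 + 3*I*√3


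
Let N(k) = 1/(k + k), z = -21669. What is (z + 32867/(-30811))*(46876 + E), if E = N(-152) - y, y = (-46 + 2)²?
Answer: -4560817210996667/4683272 ≈ -9.7385e+8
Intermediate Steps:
N(k) = 1/(2*k)
y = 1936 (y = (-44)² = 1936)
E = -588545/304 (E = (½)/(-152) - 1*1936 = (½)*(-1/152) - 1936 = -1/304 - 1936 = -588545/304 ≈ -1936.0)
(z + 32867/(-30811))*(46876 + E) = (-21669 + 32867/(-30811))*(46876 - 588545/304) = (-21669 + 32867*(-1/30811))*(13661759/304) = (-21669 - 32867/30811)*(13661759/304) = -667676426/30811*13661759/304 = -4560817210996667/4683272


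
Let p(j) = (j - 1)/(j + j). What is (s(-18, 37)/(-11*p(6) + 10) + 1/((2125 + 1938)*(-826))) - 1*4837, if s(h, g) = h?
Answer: -1055880031663/218142470 ≈ -4840.3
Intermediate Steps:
p(j) = (-1 + j)/(2*j) (p(j) = (-1 + j)/((2*j)) = (-1 + j)*(1/(2*j)) = (-1 + j)/(2*j))
(s(-18, 37)/(-11*p(6) + 10) + 1/((2125 + 1938)*(-826))) - 1*4837 = (-18/(-11*(-1 + 6)/(2*6) + 10) + 1/((2125 + 1938)*(-826))) - 1*4837 = (-18/(-11*5/(2*6) + 10) - 1/826/4063) - 4837 = (-18/(-11*5/12 + 10) + (1/4063)*(-1/826)) - 4837 = (-18/(-55/12 + 10) - 1/3356038) - 4837 = (-18/65/12 - 1/3356038) - 4837 = (-18*12/65 - 1/3356038) - 4837 = (-216/65 - 1/3356038) - 4837 = -724904273/218142470 - 4837 = -1055880031663/218142470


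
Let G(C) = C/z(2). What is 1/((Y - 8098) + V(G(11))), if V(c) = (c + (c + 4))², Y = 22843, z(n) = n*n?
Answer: 4/59341 ≈ 6.7407e-5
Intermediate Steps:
z(n) = n²
G(C) = C/4 (G(C) = C/(2²) = C/4)
V(c) = (4 + 2*c)² (V(c) = (c + (4 + c))² = (4 + 2*c)²)
1/((Y - 8098) + V(G(11))) = 1/((22843 - 8098) + 4*(2 + (¼)*11)²) = 1/(14745 + 4*(2 + 11/4)²) = 1/(14745 + 4*(19/4)²) = 1/(14745 + 4*(361/16)) = 1/(14745 + 361/4) = 1/(59341/4) = 4/59341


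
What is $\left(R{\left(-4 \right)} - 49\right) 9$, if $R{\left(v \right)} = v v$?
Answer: $-297$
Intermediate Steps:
$R{\left(v \right)} = v^{2}$
$\left(R{\left(-4 \right)} - 49\right) 9 = \left(\left(-4\right)^{2} - 49\right) 9 = \left(16 - 49\right) 9 = \left(-33\right) 9 = -297$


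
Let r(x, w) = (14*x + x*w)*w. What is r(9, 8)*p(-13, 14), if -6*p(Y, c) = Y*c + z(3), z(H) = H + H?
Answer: 46464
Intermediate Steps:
z(H) = 2*H
r(x, w) = w*(14*x + w*x) (r(x, w) = (14*x + w*x)*w = w*(14*x + w*x))
p(Y, c) = -1 - Y*c/6 (p(Y, c) = -(Y*c + 2*3)/6 = -(Y*c + 6)/6 = -(6 + Y*c)/6 = -1 - Y*c/6)
r(9, 8)*p(-13, 14) = (8*9*(14 + 8))*(-1 - ⅙*(-13)*14) = (8*9*22)*(-1 + 91/3) = 1584*(88/3) = 46464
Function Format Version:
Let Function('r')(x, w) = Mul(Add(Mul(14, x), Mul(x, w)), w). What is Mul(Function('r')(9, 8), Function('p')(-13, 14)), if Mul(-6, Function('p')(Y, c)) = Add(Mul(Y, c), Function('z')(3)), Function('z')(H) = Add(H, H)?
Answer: 46464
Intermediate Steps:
Function('z')(H) = Mul(2, H)
Function('r')(x, w) = Mul(w, Add(Mul(14, x), Mul(w, x))) (Function('r')(x, w) = Mul(Add(Mul(14, x), Mul(w, x)), w) = Mul(w, Add(Mul(14, x), Mul(w, x))))
Function('p')(Y, c) = Add(-1, Mul(Rational(-1, 6), Y, c)) (Function('p')(Y, c) = Mul(Rational(-1, 6), Add(Mul(Y, c), Mul(2, 3))) = Mul(Rational(-1, 6), Add(Mul(Y, c), 6)) = Mul(Rational(-1, 6), Add(6, Mul(Y, c))) = Add(-1, Mul(Rational(-1, 6), Y, c)))
Mul(Function('r')(9, 8), Function('p')(-13, 14)) = Mul(Mul(8, 9, Add(14, 8)), Add(-1, Mul(Rational(-1, 6), -13, 14))) = Mul(Mul(8, 9, 22), Add(-1, Rational(91, 3))) = Mul(1584, Rational(88, 3)) = 46464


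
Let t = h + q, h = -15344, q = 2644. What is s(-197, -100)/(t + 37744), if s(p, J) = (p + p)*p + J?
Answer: 38759/12522 ≈ 3.0953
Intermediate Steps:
s(p, J) = J + 2*p² (s(p, J) = (2*p)*p + J = 2*p² + J = J + 2*p²)
t = -12700 (t = -15344 + 2644 = -12700)
s(-197, -100)/(t + 37744) = (-100 + 2*(-197)²)/(-12700 + 37744) = (-100 + 2*38809)/25044 = (-100 + 77618)*(1/25044) = 77518*(1/25044) = 38759/12522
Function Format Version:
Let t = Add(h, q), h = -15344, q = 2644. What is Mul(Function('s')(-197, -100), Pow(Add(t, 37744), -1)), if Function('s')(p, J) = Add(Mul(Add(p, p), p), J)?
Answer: Rational(38759, 12522) ≈ 3.0953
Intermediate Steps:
Function('s')(p, J) = Add(J, Mul(2, Pow(p, 2))) (Function('s')(p, J) = Add(Mul(Mul(2, p), p), J) = Add(Mul(2, Pow(p, 2)), J) = Add(J, Mul(2, Pow(p, 2))))
t = -12700 (t = Add(-15344, 2644) = -12700)
Mul(Function('s')(-197, -100), Pow(Add(t, 37744), -1)) = Mul(Add(-100, Mul(2, Pow(-197, 2))), Pow(Add(-12700, 37744), -1)) = Mul(Add(-100, Mul(2, 38809)), Pow(25044, -1)) = Mul(Add(-100, 77618), Rational(1, 25044)) = Mul(77518, Rational(1, 25044)) = Rational(38759, 12522)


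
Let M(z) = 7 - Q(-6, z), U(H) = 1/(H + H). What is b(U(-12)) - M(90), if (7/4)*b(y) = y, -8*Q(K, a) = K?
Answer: -527/84 ≈ -6.2738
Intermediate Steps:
U(H) = 1/(2*H)
Q(K, a) = -K/8
b(y) = 4*y/7
M(z) = 25/4 (M(z) = 7 - (-1)*(-6)/8 = 7 - 1*¾ = 7 - ¾ = 25/4)
b(U(-12)) - M(90) = 4*((½)/(-12))/7 - 1*25/4 = 4*((½)*(-1/12))/7 - 25/4 = (4/7)*(-1/24) - 25/4 = -1/42 - 25/4 = -527/84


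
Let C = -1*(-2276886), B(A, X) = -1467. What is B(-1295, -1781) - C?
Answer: -2278353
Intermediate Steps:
C = 2276886
B(-1295, -1781) - C = -1467 - 1*2276886 = -1467 - 2276886 = -2278353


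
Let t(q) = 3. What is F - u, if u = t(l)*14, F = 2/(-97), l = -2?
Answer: -4076/97 ≈ -42.021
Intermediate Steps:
F = -2/97 (F = 2*(-1/97) = -2/97 ≈ -0.020619)
u = 42 (u = 3*14 = 42)
F - u = -2/97 - 1*42 = -2/97 - 42 = -4076/97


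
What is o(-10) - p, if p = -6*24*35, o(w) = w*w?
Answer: 5140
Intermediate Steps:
o(w) = w²
p = -5040 (p = -144*35 = -5040)
o(-10) - p = (-10)² - 1*(-5040) = 100 + 5040 = 5140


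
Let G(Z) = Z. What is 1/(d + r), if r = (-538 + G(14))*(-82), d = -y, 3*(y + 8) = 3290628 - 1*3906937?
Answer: 3/745237 ≈ 4.0256e-6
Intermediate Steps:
y = -616333/3 (y = -8 + (3290628 - 1*3906937)/3 = -8 + (3290628 - 3906937)/3 = -8 + (⅓)*(-616309) = -8 - 616309/3 = -616333/3 ≈ -2.0544e+5)
d = 616333/3 (d = -1*(-616333/3) = 616333/3 ≈ 2.0544e+5)
r = 42968 (r = (-538 + 14)*(-82) = -524*(-82) = 42968)
1/(d + r) = 1/(616333/3 + 42968) = 1/(745237/3) = 3/745237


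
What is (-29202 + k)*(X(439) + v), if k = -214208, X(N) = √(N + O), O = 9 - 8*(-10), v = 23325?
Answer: -5677538250 - 973640*√33 ≈ -5.6831e+9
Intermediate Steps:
O = 89 (O = 9 + 80 = 89)
X(N) = √(89 + N) (X(N) = √(N + 89) = √(89 + N))
(-29202 + k)*(X(439) + v) = (-29202 - 214208)*(√(89 + 439) + 23325) = -243410*(√528 + 23325) = -243410*(4*√33 + 23325) = -243410*(23325 + 4*√33) = -5677538250 - 973640*√33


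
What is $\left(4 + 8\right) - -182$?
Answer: $194$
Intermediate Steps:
$\left(4 + 8\right) - -182 = 12 + 182 = 194$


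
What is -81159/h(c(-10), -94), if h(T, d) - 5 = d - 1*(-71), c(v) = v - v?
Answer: 27053/6 ≈ 4508.8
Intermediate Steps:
c(v) = 0
h(T, d) = 76 + d (h(T, d) = 5 + (d - 1*(-71)) = 5 + (d + 71) = 5 + (71 + d) = 76 + d)
-81159/h(c(-10), -94) = -81159/(76 - 94) = -81159/(-18) = -81159*(-1/18) = 27053/6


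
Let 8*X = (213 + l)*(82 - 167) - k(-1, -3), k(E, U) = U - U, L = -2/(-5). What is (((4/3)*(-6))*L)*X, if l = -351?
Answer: -4692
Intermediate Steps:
L = ⅖ (L = -2*(-⅕) = ⅖ ≈ 0.40000)
k(E, U) = 0
X = 5865/4 (X = ((213 - 351)*(82 - 167) - 1*0)/8 = (-138*(-85) + 0)/8 = (11730 + 0)/8 = (⅛)*11730 = 5865/4 ≈ 1466.3)
(((4/3)*(-6))*L)*X = (((4/3)*(-6))*(⅖))*(5865/4) = -8*⅖*(5865/4) = -16/5*5865/4 = -4692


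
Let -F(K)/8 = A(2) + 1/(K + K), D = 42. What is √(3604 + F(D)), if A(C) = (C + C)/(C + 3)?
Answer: √39662490/105 ≈ 59.979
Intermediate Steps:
A(C) = 2*C/(3 + C) (A(C) = (2*C)/(3 + C) = 2*C/(3 + C))
F(K) = -32/5 - 4/K (F(K) = -8*(2*2/(3 + 2) + 1/(K + K)) = -8*(2*2/5 + 1/(2*K)) = -8*(2*2*(⅕) + 1/(2*K)) = -8*(⅘ + 1/(2*K)) = -32/5 - 4/K)
√(3604 + F(D)) = √(3604 + (-32/5 - 4/42)) = √(3604 + (-32/5 - 4*1/42)) = √(3604 + (-32/5 - 2/21)) = √(3604 - 682/105) = √(377738/105) = √39662490/105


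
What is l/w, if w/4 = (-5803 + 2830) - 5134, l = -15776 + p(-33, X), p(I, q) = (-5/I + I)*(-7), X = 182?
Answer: 128255/267531 ≈ 0.47940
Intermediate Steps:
p(I, q) = -7*I + 35/I (p(I, q) = (I - 5/I)*(-7) = -7*I + 35/I)
l = -513020/33 (l = -15776 + (-7*(-33) + 35/(-33)) = -15776 + (231 + 35*(-1/33)) = -15776 + (231 - 35/33) = -15776 + 7588/33 = -513020/33 ≈ -15546.)
w = -32428 (w = 4*((-5803 + 2830) - 5134) = 4*(-2973 - 5134) = 4*(-8107) = -32428)
l/w = -513020/33/(-32428) = -513020/33*(-1/32428) = 128255/267531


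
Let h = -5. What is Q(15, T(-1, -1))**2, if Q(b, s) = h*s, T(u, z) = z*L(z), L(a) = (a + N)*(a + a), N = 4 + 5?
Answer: 6400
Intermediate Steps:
N = 9
L(a) = 2*a*(9 + a) (L(a) = (a + 9)*(a + a) = (9 + a)*(2*a) = 2*a*(9 + a))
T(u, z) = 2*z**2*(9 + z) (T(u, z) = z*(2*z*(9 + z)) = 2*z**2*(9 + z))
Q(b, s) = -5*s
Q(15, T(-1, -1))**2 = (-10*(-1)**2*(9 - 1))**2 = (-10*8)**2 = (-5*16)**2 = (-80)**2 = 6400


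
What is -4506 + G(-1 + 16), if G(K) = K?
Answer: -4491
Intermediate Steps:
-4506 + G(-1 + 16) = -4506 + (-1 + 16) = -4506 + 15 = -4491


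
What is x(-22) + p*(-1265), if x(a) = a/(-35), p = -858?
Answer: 37987972/35 ≈ 1.0854e+6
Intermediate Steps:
x(a) = -a/35 (x(a) = a*(-1/35) = -a/35)
x(-22) + p*(-1265) = -1/35*(-22) - 858*(-1265) = 22/35 + 1085370 = 37987972/35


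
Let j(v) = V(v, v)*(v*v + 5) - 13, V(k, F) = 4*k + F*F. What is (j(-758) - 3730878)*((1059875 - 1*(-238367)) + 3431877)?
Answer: 1553280444924229223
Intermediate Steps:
V(k, F) = F² + 4*k (V(k, F) = 4*k + F² = F² + 4*k)
j(v) = -13 + (5 + v²)*(v² + 4*v) (j(v) = (v² + 4*v)*(v*v + 5) - 13 = (v² + 4*v)*(v² + 5) - 13 = (v² + 4*v)*(5 + v²) - 13 = (5 + v²)*(v² + 4*v) - 13 = -13 + (5 + v²)*(v² + 4*v))
(j(-758) - 3730878)*((1059875 - 1*(-238367)) + 3431877) = ((-13 + 5*(-758)² + 20*(-758) + (-758)³*(4 - 758)) - 3730878)*((1059875 - 1*(-238367)) + 3431877) = ((-13 + 5*574564 - 15160 - 435519512*(-754)) - 3730878)*((1059875 + 238367) + 3431877) = ((-13 + 2872820 - 15160 + 328381712048) - 3730878)*(1298242 + 3431877) = (328384569695 - 3730878)*4730119 = 328380838817*4730119 = 1553280444924229223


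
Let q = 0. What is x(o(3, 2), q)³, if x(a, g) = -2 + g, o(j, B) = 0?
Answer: -8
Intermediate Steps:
x(o(3, 2), q)³ = (-2 + 0)³ = (-2)³ = -8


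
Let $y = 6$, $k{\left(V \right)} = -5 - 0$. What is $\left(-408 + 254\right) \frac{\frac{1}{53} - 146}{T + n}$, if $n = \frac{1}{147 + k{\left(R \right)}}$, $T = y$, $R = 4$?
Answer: $\frac{169192716}{45209} \approx 3742.5$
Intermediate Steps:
$k{\left(V \right)} = -5$ ($k{\left(V \right)} = -5 + 0 = -5$)
$T = 6$
$n = \frac{1}{142}$ ($n = \frac{1}{147 - 5} = \frac{1}{142} \approx 0.0070423$)
$\left(-408 + 254\right) \frac{\frac{1}{53} - 146}{T + n} = \left(-408 + 254\right) \frac{\frac{1}{53} - 146}{6 + \frac{1}{142}} = - 154 \frac{\frac{1}{53} - 146}{\frac{853}{142}} = - 154 \left(\left(- \frac{7737}{53}\right) \frac{142}{853}\right) = \left(-154\right) \left(- \frac{1098654}{45209}\right) = \frac{169192716}{45209}$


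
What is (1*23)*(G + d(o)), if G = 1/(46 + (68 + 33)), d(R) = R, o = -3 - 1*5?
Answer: -27025/147 ≈ -183.84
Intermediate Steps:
o = -8 (o = -3 - 5 = -8)
G = 1/147 (G = 1/(46 + 101) = 1/147 ≈ 0.0068027)
(1*23)*(G + d(o)) = (1*23)*(1/147 - 8) = 23*(-1175/147) = -27025/147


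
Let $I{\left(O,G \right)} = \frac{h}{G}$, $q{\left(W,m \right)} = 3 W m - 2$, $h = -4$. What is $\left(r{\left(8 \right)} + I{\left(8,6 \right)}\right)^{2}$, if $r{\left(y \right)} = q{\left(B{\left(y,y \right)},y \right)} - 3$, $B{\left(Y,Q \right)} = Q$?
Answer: $\frac{312481}{9} \approx 34720.0$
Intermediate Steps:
$q{\left(W,m \right)} = -2 + 3 W m$ ($q{\left(W,m \right)} = 3 W m - 2 = -2 + 3 W m$)
$I{\left(O,G \right)} = - \frac{4}{G}$
$r{\left(y \right)} = -5 + 3 y^{2}$ ($r{\left(y \right)} = \left(-2 + 3 y y\right) - 3 = \left(-2 + 3 y^{2}\right) - 3 = -5 + 3 y^{2}$)
$\left(r{\left(8 \right)} + I{\left(8,6 \right)}\right)^{2} = \left(\left(-5 + 3 \cdot 8^{2}\right) - \frac{4}{6}\right)^{2} = \left(\left(-5 + 3 \cdot 64\right) - \frac{2}{3}\right)^{2} = \left(\left(-5 + 192\right) - \frac{2}{3}\right)^{2} = \left(187 - \frac{2}{3}\right)^{2} = \left(\frac{559}{3}\right)^{2} = \frac{312481}{9}$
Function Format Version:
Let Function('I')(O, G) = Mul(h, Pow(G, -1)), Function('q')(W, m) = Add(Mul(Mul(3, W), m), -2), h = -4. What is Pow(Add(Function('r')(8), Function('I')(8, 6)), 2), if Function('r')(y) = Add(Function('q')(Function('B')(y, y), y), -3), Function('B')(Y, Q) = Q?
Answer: Rational(312481, 9) ≈ 34720.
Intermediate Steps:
Function('q')(W, m) = Add(-2, Mul(3, W, m)) (Function('q')(W, m) = Add(Mul(3, W, m), -2) = Add(-2, Mul(3, W, m)))
Function('I')(O, G) = Mul(-4, Pow(G, -1))
Function('r')(y) = Add(-5, Mul(3, Pow(y, 2))) (Function('r')(y) = Add(Add(-2, Mul(3, y, y)), -3) = Add(Add(-2, Mul(3, Pow(y, 2))), -3) = Add(-5, Mul(3, Pow(y, 2))))
Pow(Add(Function('r')(8), Function('I')(8, 6)), 2) = Pow(Add(Add(-5, Mul(3, Pow(8, 2))), Mul(-4, Pow(6, -1))), 2) = Pow(Add(Add(-5, Mul(3, 64)), Mul(-4, Rational(1, 6))), 2) = Pow(Add(Add(-5, 192), Rational(-2, 3)), 2) = Pow(Add(187, Rational(-2, 3)), 2) = Pow(Rational(559, 3), 2) = Rational(312481, 9)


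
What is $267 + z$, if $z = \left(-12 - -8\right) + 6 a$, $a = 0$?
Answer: $263$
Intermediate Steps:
$z = -4$ ($z = \left(-12 - -8\right) + 6 \cdot 0 = \left(-12 + 8\right) + 0 = -4 + 0 = -4$)
$267 + z = 267 - 4 = 263$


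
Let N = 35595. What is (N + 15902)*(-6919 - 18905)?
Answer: -1329858528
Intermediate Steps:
(N + 15902)*(-6919 - 18905) = (35595 + 15902)*(-6919 - 18905) = 51497*(-25824) = -1329858528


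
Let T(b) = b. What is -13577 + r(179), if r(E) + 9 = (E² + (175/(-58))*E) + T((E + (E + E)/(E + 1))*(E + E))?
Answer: 215870323/2610 ≈ 82709.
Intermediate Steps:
r(E) = -9 + E² - 175*E/58 + 2*E*(E + 2*E/(1 + E)) (r(E) = -9 + ((E² + (175/(-58))*E) + (E + (E + E)/(E + 1))*(E + E)) = -9 + ((E² + (175*(-1/58))*E) + (E + (2*E)/(1 + E))*(2*E)) = -9 + ((E² - 175*E/58) + (E + 2*E/(1 + E))*(2*E)) = -9 + ((E² - 175*E/58) + 2*E*(E + 2*E/(1 + E))) = -9 + (E² - 175*E/58 + 2*E*(E + 2*E/(1 + E))) = -9 + E² - 175*E/58 + 2*E*(E + 2*E/(1 + E)))
-13577 + r(179) = -13577 + (-522 - 697*179 + 174*179³ + 231*179²)/(58*(1 + 179)) = -13577 + (1/58)*(-522 - 124763 + 174*5735339 + 231*32041)/180 = -13577 + (1/58)*(1/180)*(-522 - 124763 + 997948986 + 7401471) = -13577 + (1/58)*(1/180)*1005225172 = -13577 + 251306293/2610 = 215870323/2610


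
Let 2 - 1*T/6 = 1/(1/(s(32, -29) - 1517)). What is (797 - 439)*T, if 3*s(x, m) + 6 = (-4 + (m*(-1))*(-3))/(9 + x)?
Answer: 134016584/41 ≈ 3.2687e+6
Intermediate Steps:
s(x, m) = -2 + (-4 + 3*m)/(3*(9 + x)) (s(x, m) = -2 + ((-4 + (m*(-1))*(-3))/(9 + x))/3 = -2 + ((-4 - m*(-3))/(9 + x))/3 = -2 + ((-4 + 3*m)/(9 + x))/3 = -2 + (-4 + 3*m)/(3*(9 + x)))
T = 374348/41 (T = 12 - (-9102 + 6*(-58/3 - 29 - 2*32)/(9 + 32)) = 12 - 6/(1/((-58/3 - 29 - 64)/41 - 1517)) = 12 - 6/(1/((1/41)*(-337/3) - 1517)) = 12 - 6/(1/(-337/123 - 1517)) = 12 - 6/(1/(-186928/123)) = 12 - 6/(-123/186928) = 12 - 6*(-186928/123) = 12 + 373856/41 = 374348/41 ≈ 9130.4)
(797 - 439)*T = (797 - 439)*(374348/41) = 358*(374348/41) = 134016584/41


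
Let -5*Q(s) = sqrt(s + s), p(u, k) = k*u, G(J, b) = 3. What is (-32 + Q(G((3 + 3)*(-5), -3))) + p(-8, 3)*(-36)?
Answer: 832 - sqrt(6)/5 ≈ 831.51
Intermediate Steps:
Q(s) = -sqrt(2)*sqrt(s)/5 (Q(s) = -sqrt(s + s)/5 = -sqrt(2)*sqrt(s)/5)
(-32 + Q(G((3 + 3)*(-5), -3))) + p(-8, 3)*(-36) = (-32 - sqrt(2)*sqrt(3)/5) + (3*(-8))*(-36) = (-32 - sqrt(6)/5) - 24*(-36) = (-32 - sqrt(6)/5) + 864 = 832 - sqrt(6)/5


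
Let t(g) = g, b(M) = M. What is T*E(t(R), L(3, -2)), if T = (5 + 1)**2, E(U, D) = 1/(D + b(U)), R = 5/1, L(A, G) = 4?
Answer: 4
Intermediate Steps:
R = 5 (R = 5*1 = 5)
E(U, D) = 1/(D + U)
T = 36 (T = 6**2 = 36)
T*E(t(R), L(3, -2)) = 36/(4 + 5) = 36/9 = 36*(1/9) = 4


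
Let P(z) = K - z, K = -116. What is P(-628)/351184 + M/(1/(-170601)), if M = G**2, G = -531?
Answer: -1055808984085357/21949 ≈ -4.8103e+10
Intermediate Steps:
P(z) = -116 - z
M = 281961 (M = (-531)**2 = 281961)
P(-628)/351184 + M/(1/(-170601)) = (-116 - 1*(-628))/351184 + 281961/(1/(-170601)) = (-116 + 628)*(1/351184) + 281961/(-1/170601) = 512*(1/351184) + 281961*(-170601) = 32/21949 - 48102828561 = -1055808984085357/21949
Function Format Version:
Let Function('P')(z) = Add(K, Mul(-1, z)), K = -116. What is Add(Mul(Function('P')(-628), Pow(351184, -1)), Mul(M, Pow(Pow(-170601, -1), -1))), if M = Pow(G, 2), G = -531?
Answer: Rational(-1055808984085357, 21949) ≈ -4.8103e+10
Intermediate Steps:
Function('P')(z) = Add(-116, Mul(-1, z))
M = 281961 (M = Pow(-531, 2) = 281961)
Add(Mul(Function('P')(-628), Pow(351184, -1)), Mul(M, Pow(Pow(-170601, -1), -1))) = Add(Mul(Add(-116, Mul(-1, -628)), Pow(351184, -1)), Mul(281961, Pow(Pow(-170601, -1), -1))) = Add(Mul(Add(-116, 628), Rational(1, 351184)), Mul(281961, Pow(Rational(-1, 170601), -1))) = Add(Mul(512, Rational(1, 351184)), Mul(281961, -170601)) = Add(Rational(32, 21949), -48102828561) = Rational(-1055808984085357, 21949)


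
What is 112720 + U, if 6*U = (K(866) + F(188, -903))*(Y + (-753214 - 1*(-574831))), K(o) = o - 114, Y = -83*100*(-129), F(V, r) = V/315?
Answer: 35292141226/315 ≈ 1.1204e+8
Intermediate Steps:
F(V, r) = V/315 (F(V, r) = V*(1/315) = V/315)
Y = 1070700 (Y = -8300*(-129) = 1070700)
K(o) = -114 + o
U = 35256634426/315 (U = (((-114 + 866) + (1/315)*188)*(1070700 + (-753214 - 1*(-574831))))/6 = ((752 + 188/315)*(1070700 + (-753214 + 574831)))/6 = (237068*(1070700 - 178383)/315)/6 = ((237068/315)*892317)/6 = (1/6)*(70513268852/105) = 35256634426/315 ≈ 1.1193e+8)
112720 + U = 112720 + 35256634426/315 = 35292141226/315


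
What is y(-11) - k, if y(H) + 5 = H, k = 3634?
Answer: -3650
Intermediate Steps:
y(H) = -5 + H
y(-11) - k = (-5 - 11) - 1*3634 = -16 - 3634 = -3650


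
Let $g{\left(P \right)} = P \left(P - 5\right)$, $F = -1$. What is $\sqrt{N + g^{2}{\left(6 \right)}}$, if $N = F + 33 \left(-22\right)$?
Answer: $i \sqrt{691} \approx 26.287 i$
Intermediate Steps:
$N = -727$ ($N = -1 + 33 \left(-22\right) = -1 - 726 = -727$)
$g{\left(P \right)} = P \left(-5 + P\right)$
$\sqrt{N + g^{2}{\left(6 \right)}} = \sqrt{-727 + \left(6 \left(-5 + 6\right)\right)^{2}} = \sqrt{-727 + \left(6 \cdot 1\right)^{2}} = \sqrt{-727 + 6^{2}} = \sqrt{-727 + 36} = \sqrt{-691} = i \sqrt{691}$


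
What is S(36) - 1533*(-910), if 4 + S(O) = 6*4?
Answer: 1395050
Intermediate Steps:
S(O) = 20 (S(O) = -4 + 6*4 = -4 + 24 = 20)
S(36) - 1533*(-910) = 20 - 1533*(-910) = 20 + 1395030 = 1395050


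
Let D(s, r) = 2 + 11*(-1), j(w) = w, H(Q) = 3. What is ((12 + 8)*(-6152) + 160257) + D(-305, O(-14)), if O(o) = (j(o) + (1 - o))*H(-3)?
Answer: 37208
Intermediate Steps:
O(o) = 3 (O(o) = (o + (1 - o))*3 = 1*3 = 3)
D(s, r) = -9 (D(s, r) = 2 - 11 = -9)
((12 + 8)*(-6152) + 160257) + D(-305, O(-14)) = ((12 + 8)*(-6152) + 160257) - 9 = (20*(-6152) + 160257) - 9 = (-123040 + 160257) - 9 = 37217 - 9 = 37208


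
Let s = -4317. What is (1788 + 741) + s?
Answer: -1788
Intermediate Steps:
(1788 + 741) + s = (1788 + 741) - 4317 = 2529 - 4317 = -1788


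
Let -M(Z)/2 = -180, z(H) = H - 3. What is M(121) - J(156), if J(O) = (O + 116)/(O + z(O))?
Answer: 110968/309 ≈ 359.12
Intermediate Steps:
z(H) = -3 + H
M(Z) = 360 (M(Z) = -2*(-180) = 360)
J(O) = (116 + O)/(-3 + 2*O) (J(O) = (O + 116)/(O + (-3 + O)) = (116 + O)/(-3 + 2*O))
M(121) - J(156) = 360 - (116 + 156)/(-3 + 2*156) = 360 - 272/(-3 + 312) = 360 - 272/309 = 110968/309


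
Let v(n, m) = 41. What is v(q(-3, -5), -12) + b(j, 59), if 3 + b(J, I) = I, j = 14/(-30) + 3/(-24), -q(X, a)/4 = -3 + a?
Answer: 97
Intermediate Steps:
q(X, a) = 12 - 4*a (q(X, a) = -4*(-3 + a) = 12 - 4*a)
j = -71/120 (j = 14*(-1/30) + 3*(-1/24) = -7/15 - ⅛ = -71/120 ≈ -0.59167)
b(J, I) = -3 + I
v(q(-3, -5), -12) + b(j, 59) = 41 + (-3 + 59) = 41 + 56 = 97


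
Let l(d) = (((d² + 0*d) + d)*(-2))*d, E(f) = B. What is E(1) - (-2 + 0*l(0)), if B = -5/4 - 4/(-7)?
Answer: 37/28 ≈ 1.3214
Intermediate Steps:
B = -19/28 (B = -5*¼ - 4*(-⅐) = -5/4 + 4/7 = -19/28 ≈ -0.67857)
E(f) = -19/28
l(d) = d*(-2*d - 2*d²) (l(d) = (((d² + 0) + d)*(-2))*d = ((d² + d)*(-2))*d = ((d + d²)*(-2))*d = (-2*d - 2*d²)*d = d*(-2*d - 2*d²))
E(1) - (-2 + 0*l(0)) = -19/28 - (-2 + 0*(2*0²*(-1 - 1*0))) = -19/28 - (-2 + 0*(2*0*(-1 + 0))) = -19/28 - (-2 + 0*(2*0*(-1))) = -19/28 - (-2 + 0*0) = -19/28 - (-2 + 0) = -19/28 - 1*(-2) = -19/28 + 2 = 37/28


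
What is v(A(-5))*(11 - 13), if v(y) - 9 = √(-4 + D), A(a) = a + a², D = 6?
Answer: -18 - 2*√2 ≈ -20.828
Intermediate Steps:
v(y) = 9 + √2 (v(y) = 9 + √(-4 + 6) = 9 + √2)
v(A(-5))*(11 - 13) = (9 + √2)*(11 - 13) = (9 + √2)*(-2) = -18 - 2*√2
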